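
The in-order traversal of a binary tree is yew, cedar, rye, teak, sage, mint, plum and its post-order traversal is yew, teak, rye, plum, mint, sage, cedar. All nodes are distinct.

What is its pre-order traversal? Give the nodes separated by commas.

The last element of post-order is the root; it splits in-order into left and right subtrees.
Root cedar: left subtree has 1 node {yew}, right has 5 {rye, teak, sage, mint, plum}.
  Root sage: left subtree has 2 nodes {rye, teak}, right has 2 {mint, plum}.
    Root rye: left subtree has 0 nodes { }, right has 1 {teak}.
    Root mint: left subtree has 0 nodes { }, right has 1 {plum}.

cedar, yew, sage, rye, teak, mint, plum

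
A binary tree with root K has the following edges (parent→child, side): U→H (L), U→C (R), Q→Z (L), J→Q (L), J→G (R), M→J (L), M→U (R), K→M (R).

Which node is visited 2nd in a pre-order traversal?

Pre-order visits the node, then its left subtree, then its right subtree.
Visit K.
At K: no left child.
At K: go right to M.
  Visit M.
  At M: go left to J.
    Visit J.
    At J: go left to Q.
      Visit Q.
      At Q: go left to Z.
        Z is a leaf — visit Z.
      At Q: no right child.
    At J: go right to G.
      G is a leaf — visit G.
  At M: go right to U.
    Visit U.
    At U: go left to H.
      H is a leaf — visit H.
    At U: go right to C.
      C is a leaf — visit C.
Full pre-order sequence: K, M, J, Q, Z, G, U, H, C.

M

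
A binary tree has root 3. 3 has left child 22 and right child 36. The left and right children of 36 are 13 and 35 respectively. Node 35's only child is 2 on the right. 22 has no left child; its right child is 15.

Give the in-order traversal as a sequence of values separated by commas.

In-order visits the left subtree, then the node, then the right subtree.
At 3: go left to 22.
  At 22: no left child.
  Visit 22.
  At 22: go right to 15.
    15 is a leaf — visit 15.
Visit 3.
At 3: go right to 36.
  At 36: go left to 13.
    13 is a leaf — visit 13.
  Visit 36.
  At 36: go right to 35.
    At 35: no left child.
    Visit 35.
    At 35: go right to 2.
      2 is a leaf — visit 2.

22, 15, 3, 13, 36, 35, 2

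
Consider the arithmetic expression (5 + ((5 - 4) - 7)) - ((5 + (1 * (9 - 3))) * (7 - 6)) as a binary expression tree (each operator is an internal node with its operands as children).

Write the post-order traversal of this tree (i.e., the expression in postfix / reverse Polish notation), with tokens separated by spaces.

5 5 4 - 7 - + 5 1 9 3 - * + 7 6 - * -

Post-order on an expression tree gives postfix notation: for each operator, emit left operand, right operand, then the operator.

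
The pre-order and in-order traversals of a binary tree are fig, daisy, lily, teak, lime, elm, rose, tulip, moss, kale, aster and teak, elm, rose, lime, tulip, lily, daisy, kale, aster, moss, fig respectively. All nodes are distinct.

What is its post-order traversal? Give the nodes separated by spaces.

rose elm tulip lime teak lily aster kale moss daisy fig

The first element of pre-order is the root; it splits in-order into left and right subtrees.
Root fig: left subtree has 10 nodes {teak, elm, rose, lime, tulip, lily, daisy, kale, aster, moss}, right has 0 { }.
  Root daisy: left subtree has 6 nodes {teak, elm, rose, lime, tulip, lily}, right has 3 {kale, aster, moss}.
    Root lily: left subtree has 5 nodes {teak, elm, rose, lime, tulip}, right has 0 { }.
      Root teak: left subtree has 0 nodes { }, right has 4 {elm, rose, lime, tulip}.
        Root lime: left subtree has 2 nodes {elm, rose}, right has 1 {tulip}.
          Root elm: left subtree has 0 nodes { }, right has 1 {rose}.
    Root moss: left subtree has 2 nodes {kale, aster}, right has 0 { }.
      Root kale: left subtree has 0 nodes { }, right has 1 {aster}.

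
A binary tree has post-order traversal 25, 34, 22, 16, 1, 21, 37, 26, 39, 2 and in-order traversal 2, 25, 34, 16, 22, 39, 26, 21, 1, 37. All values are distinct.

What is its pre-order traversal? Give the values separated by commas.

2, 39, 16, 34, 25, 22, 26, 37, 21, 1

The last element of post-order is the root; it splits in-order into left and right subtrees.
Root 2: left subtree has 0 nodes { }, right has 9 {25, 34, 16, 22, 39, 26, 21, 1, 37}.
  Root 39: left subtree has 4 nodes {25, 34, 16, 22}, right has 4 {26, 21, 1, 37}.
    Root 16: left subtree has 2 nodes {25, 34}, right has 1 {22}.
      Root 34: left subtree has 1 node {25}, right has 0 { }.
    Root 26: left subtree has 0 nodes { }, right has 3 {21, 1, 37}.
      Root 37: left subtree has 2 nodes {21, 1}, right has 0 { }.
        Root 21: left subtree has 0 nodes { }, right has 1 {1}.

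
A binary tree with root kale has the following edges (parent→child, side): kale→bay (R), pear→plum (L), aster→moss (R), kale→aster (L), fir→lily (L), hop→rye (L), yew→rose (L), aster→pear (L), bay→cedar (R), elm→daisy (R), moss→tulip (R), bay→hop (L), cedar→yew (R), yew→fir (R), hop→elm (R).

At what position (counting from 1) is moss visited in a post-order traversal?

4

Post-order visits the left subtree, then the right subtree, then the node.
At kale: go left to aster.
  At aster: go left to pear.
    At pear: go left to plum.
      plum is a leaf — visit plum.
    At pear: no right child.
    Visit pear.
  At aster: go right to moss.
    At moss: no left child.
    At moss: go right to tulip.
      tulip is a leaf — visit tulip.
    Visit moss.
  Visit aster.
At kale: go right to bay.
  At bay: go left to hop.
    At hop: go left to rye.
      rye is a leaf — visit rye.
    At hop: go right to elm.
      At elm: no left child.
      At elm: go right to daisy.
        daisy is a leaf — visit daisy.
      Visit elm.
    Visit hop.
  At bay: go right to cedar.
    At cedar: no left child.
    At cedar: go right to yew.
      At yew: go left to rose.
        rose is a leaf — visit rose.
      At yew: go right to fir.
        At fir: go left to lily.
          lily is a leaf — visit lily.
        At fir: no right child.
        Visit fir.
      Visit yew.
    Visit cedar.
  Visit bay.
Visit kale.
Full post-order sequence: plum, pear, tulip, moss, aster, rye, daisy, elm, hop, rose, lily, fir, yew, cedar, bay, kale.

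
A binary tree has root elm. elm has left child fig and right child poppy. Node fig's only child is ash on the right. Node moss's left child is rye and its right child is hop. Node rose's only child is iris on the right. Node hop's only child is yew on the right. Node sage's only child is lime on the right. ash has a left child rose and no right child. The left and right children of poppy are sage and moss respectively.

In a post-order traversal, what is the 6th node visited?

Post-order visits the left subtree, then the right subtree, then the node.
At elm: go left to fig.
  At fig: no left child.
  At fig: go right to ash.
    At ash: go left to rose.
      At rose: no left child.
      At rose: go right to iris.
        iris is a leaf — visit iris.
      Visit rose.
    At ash: no right child.
    Visit ash.
  Visit fig.
At elm: go right to poppy.
  At poppy: go left to sage.
    At sage: no left child.
    At sage: go right to lime.
      lime is a leaf — visit lime.
    Visit sage.
  At poppy: go right to moss.
    At moss: go left to rye.
      rye is a leaf — visit rye.
    At moss: go right to hop.
      At hop: no left child.
      At hop: go right to yew.
        yew is a leaf — visit yew.
      Visit hop.
    Visit moss.
  Visit poppy.
Visit elm.
Full post-order sequence: iris, rose, ash, fig, lime, sage, rye, yew, hop, moss, poppy, elm.

sage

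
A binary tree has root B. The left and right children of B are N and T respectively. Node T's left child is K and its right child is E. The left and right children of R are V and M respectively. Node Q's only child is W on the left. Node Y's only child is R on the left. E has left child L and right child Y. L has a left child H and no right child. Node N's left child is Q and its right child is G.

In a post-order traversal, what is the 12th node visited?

Post-order visits the left subtree, then the right subtree, then the node.
At B: go left to N.
  At N: go left to Q.
    At Q: go left to W.
      W is a leaf — visit W.
    At Q: no right child.
    Visit Q.
  At N: go right to G.
    G is a leaf — visit G.
  Visit N.
At B: go right to T.
  At T: go left to K.
    K is a leaf — visit K.
  At T: go right to E.
    At E: go left to L.
      At L: go left to H.
        H is a leaf — visit H.
      At L: no right child.
      Visit L.
    At E: go right to Y.
      At Y: go left to R.
        At R: go left to V.
          V is a leaf — visit V.
        At R: go right to M.
          M is a leaf — visit M.
        Visit R.
      At Y: no right child.
      Visit Y.
    Visit E.
  Visit T.
Visit B.
Full post-order sequence: W, Q, G, N, K, H, L, V, M, R, Y, E, T, B.

E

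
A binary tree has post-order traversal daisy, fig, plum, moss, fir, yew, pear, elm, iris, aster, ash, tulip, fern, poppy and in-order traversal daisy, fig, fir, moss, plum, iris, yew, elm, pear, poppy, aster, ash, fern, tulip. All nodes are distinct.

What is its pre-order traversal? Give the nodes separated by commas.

poppy, iris, fir, fig, daisy, moss, plum, elm, yew, pear, fern, ash, aster, tulip

The last element of post-order is the root; it splits in-order into left and right subtrees.
Root poppy: left subtree has 9 nodes {daisy, fig, fir, moss, plum, iris, yew, elm, pear}, right has 4 {aster, ash, fern, tulip}.
  Root iris: left subtree has 5 nodes {daisy, fig, fir, moss, plum}, right has 3 {yew, elm, pear}.
    Root fir: left subtree has 2 nodes {daisy, fig}, right has 2 {moss, plum}.
      Root fig: left subtree has 1 node {daisy}, right has 0 { }.
      Root moss: left subtree has 0 nodes { }, right has 1 {plum}.
    Root elm: left subtree has 1 node {yew}, right has 1 {pear}.
  Root fern: left subtree has 2 nodes {aster, ash}, right has 1 {tulip}.
    Root ash: left subtree has 1 node {aster}, right has 0 { }.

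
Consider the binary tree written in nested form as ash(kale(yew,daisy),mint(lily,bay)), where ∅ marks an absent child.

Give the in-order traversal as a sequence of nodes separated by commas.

yew, kale, daisy, ash, lily, mint, bay

In-order visits the left subtree, then the node, then the right subtree.
At ash: go left to kale.
  At kale: go left to yew.
    yew is a leaf — visit yew.
  Visit kale.
  At kale: go right to daisy.
    daisy is a leaf — visit daisy.
Visit ash.
At ash: go right to mint.
  At mint: go left to lily.
    lily is a leaf — visit lily.
  Visit mint.
  At mint: go right to bay.
    bay is a leaf — visit bay.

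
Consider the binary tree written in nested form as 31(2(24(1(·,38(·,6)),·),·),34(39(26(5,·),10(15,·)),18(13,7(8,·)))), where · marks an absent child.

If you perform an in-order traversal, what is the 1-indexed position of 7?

In-order visits the left subtree, then the node, then the right subtree.
At 31: go left to 2.
  At 2: go left to 24.
    At 24: go left to 1.
      At 1: no left child.
      Visit 1.
      At 1: go right to 38.
        At 38: no left child.
        Visit 38.
        At 38: go right to 6.
          6 is a leaf — visit 6.
    Visit 24.
    At 24: no right child.
  Visit 2.
  At 2: no right child.
Visit 31.
At 31: go right to 34.
  At 34: go left to 39.
    At 39: go left to 26.
      At 26: go left to 5.
        5 is a leaf — visit 5.
      Visit 26.
      At 26: no right child.
    Visit 39.
    At 39: go right to 10.
      At 10: go left to 15.
        15 is a leaf — visit 15.
      Visit 10.
      At 10: no right child.
  Visit 34.
  At 34: go right to 18.
    At 18: go left to 13.
      13 is a leaf — visit 13.
    Visit 18.
    At 18: go right to 7.
      At 7: go left to 8.
        8 is a leaf — visit 8.
      Visit 7.
      At 7: no right child.
Full in-order sequence: 1, 38, 6, 24, 2, 31, 5, 26, 39, 15, 10, 34, 13, 18, 8, 7.

16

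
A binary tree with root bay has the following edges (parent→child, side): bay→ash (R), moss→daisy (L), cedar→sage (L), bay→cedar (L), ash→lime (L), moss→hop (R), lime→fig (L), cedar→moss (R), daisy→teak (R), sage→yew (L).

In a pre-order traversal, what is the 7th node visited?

teak

Pre-order visits the node, then its left subtree, then its right subtree.
Visit bay.
At bay: go left to cedar.
  Visit cedar.
  At cedar: go left to sage.
    Visit sage.
    At sage: go left to yew.
      yew is a leaf — visit yew.
    At sage: no right child.
  At cedar: go right to moss.
    Visit moss.
    At moss: go left to daisy.
      Visit daisy.
      At daisy: no left child.
      At daisy: go right to teak.
        teak is a leaf — visit teak.
    At moss: go right to hop.
      hop is a leaf — visit hop.
At bay: go right to ash.
  Visit ash.
  At ash: go left to lime.
    Visit lime.
    At lime: go left to fig.
      fig is a leaf — visit fig.
    At lime: no right child.
  At ash: no right child.
Full pre-order sequence: bay, cedar, sage, yew, moss, daisy, teak, hop, ash, lime, fig.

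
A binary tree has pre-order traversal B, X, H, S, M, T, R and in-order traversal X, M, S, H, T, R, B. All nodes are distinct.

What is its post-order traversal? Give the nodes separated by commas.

M, S, R, T, H, X, B

The first element of pre-order is the root; it splits in-order into left and right subtrees.
Root B: left subtree has 6 nodes {X, M, S, H, T, R}, right has 0 { }.
  Root X: left subtree has 0 nodes { }, right has 5 {M, S, H, T, R}.
    Root H: left subtree has 2 nodes {M, S}, right has 2 {T, R}.
      Root S: left subtree has 1 node {M}, right has 0 { }.
      Root T: left subtree has 0 nodes { }, right has 1 {R}.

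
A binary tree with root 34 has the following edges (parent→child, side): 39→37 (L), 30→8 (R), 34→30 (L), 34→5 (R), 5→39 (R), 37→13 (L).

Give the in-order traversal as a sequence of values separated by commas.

In-order visits the left subtree, then the node, then the right subtree.
At 34: go left to 30.
  At 30: no left child.
  Visit 30.
  At 30: go right to 8.
    8 is a leaf — visit 8.
Visit 34.
At 34: go right to 5.
  At 5: no left child.
  Visit 5.
  At 5: go right to 39.
    At 39: go left to 37.
      At 37: go left to 13.
        13 is a leaf — visit 13.
      Visit 37.
      At 37: no right child.
    Visit 39.
    At 39: no right child.

30, 8, 34, 5, 13, 37, 39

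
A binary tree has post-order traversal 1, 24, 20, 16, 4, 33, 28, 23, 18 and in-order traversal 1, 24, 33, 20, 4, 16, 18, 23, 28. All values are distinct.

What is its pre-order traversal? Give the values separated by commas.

The last element of post-order is the root; it splits in-order into left and right subtrees.
Root 18: left subtree has 6 nodes {1, 24, 33, 20, 4, 16}, right has 2 {23, 28}.
  Root 33: left subtree has 2 nodes {1, 24}, right has 3 {20, 4, 16}.
    Root 24: left subtree has 1 node {1}, right has 0 { }.
    Root 4: left subtree has 1 node {20}, right has 1 {16}.
  Root 23: left subtree has 0 nodes { }, right has 1 {28}.

18, 33, 24, 1, 4, 20, 16, 23, 28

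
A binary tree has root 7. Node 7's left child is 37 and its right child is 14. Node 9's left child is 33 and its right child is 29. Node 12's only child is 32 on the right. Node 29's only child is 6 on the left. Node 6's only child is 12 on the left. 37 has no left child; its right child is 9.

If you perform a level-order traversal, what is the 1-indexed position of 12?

8

Level-order visits nodes level by level from the root, left to right within each level.
Level 0: 7
Level 1: 37, 14
Level 2: 9
Level 3: 33, 29
Level 4: 6
Level 5: 12
Level 6: 32
Full level-order sequence: 7, 37, 14, 9, 33, 29, 6, 12, 32.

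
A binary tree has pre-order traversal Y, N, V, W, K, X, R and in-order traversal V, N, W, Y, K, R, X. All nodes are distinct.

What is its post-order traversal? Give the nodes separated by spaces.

V W N R X K Y

The first element of pre-order is the root; it splits in-order into left and right subtrees.
Root Y: left subtree has 3 nodes {V, N, W}, right has 3 {K, R, X}.
  Root N: left subtree has 1 node {V}, right has 1 {W}.
  Root K: left subtree has 0 nodes { }, right has 2 {R, X}.
    Root X: left subtree has 1 node {R}, right has 0 { }.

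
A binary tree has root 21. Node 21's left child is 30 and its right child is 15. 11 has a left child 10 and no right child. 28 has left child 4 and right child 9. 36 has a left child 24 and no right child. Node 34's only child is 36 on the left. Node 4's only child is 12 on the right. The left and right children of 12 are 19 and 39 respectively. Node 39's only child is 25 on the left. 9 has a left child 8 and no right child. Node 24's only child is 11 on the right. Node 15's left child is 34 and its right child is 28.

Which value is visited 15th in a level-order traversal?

Level-order visits nodes level by level from the root, left to right within each level.
Level 0: 21
Level 1: 30, 15
Level 2: 34, 28
Level 3: 36, 4, 9
Level 4: 24, 12, 8
Level 5: 11, 19, 39
Level 6: 10, 25
Full level-order sequence: 21, 30, 15, 34, 28, 36, 4, 9, 24, 12, 8, 11, 19, 39, 10, 25.

10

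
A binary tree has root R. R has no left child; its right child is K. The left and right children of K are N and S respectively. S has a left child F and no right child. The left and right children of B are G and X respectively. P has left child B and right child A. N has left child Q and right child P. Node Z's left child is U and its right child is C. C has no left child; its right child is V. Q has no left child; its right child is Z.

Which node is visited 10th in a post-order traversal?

Post-order visits the left subtree, then the right subtree, then the node.
At R: no left child.
At R: go right to K.
  At K: go left to N.
    At N: go left to Q.
      At Q: no left child.
      At Q: go right to Z.
        At Z: go left to U.
          U is a leaf — visit U.
        At Z: go right to C.
          At C: no left child.
          At C: go right to V.
            V is a leaf — visit V.
          Visit C.
        Visit Z.
      Visit Q.
    At N: go right to P.
      At P: go left to B.
        At B: go left to G.
          G is a leaf — visit G.
        At B: go right to X.
          X is a leaf — visit X.
        Visit B.
      At P: go right to A.
        A is a leaf — visit A.
      Visit P.
    Visit N.
  At K: go right to S.
    At S: go left to F.
      F is a leaf — visit F.
    At S: no right child.
    Visit S.
  Visit K.
Visit R.
Full post-order sequence: U, V, C, Z, Q, G, X, B, A, P, N, F, S, K, R.

P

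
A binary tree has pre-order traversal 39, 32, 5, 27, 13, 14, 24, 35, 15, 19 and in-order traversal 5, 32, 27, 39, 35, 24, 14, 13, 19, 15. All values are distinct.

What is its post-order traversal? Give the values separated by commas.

5, 27, 32, 35, 24, 14, 19, 15, 13, 39

The first element of pre-order is the root; it splits in-order into left and right subtrees.
Root 39: left subtree has 3 nodes {5, 32, 27}, right has 6 {35, 24, 14, 13, 19, 15}.
  Root 32: left subtree has 1 node {5}, right has 1 {27}.
  Root 13: left subtree has 3 nodes {35, 24, 14}, right has 2 {19, 15}.
    Root 14: left subtree has 2 nodes {35, 24}, right has 0 { }.
      Root 24: left subtree has 1 node {35}, right has 0 { }.
    Root 15: left subtree has 1 node {19}, right has 0 { }.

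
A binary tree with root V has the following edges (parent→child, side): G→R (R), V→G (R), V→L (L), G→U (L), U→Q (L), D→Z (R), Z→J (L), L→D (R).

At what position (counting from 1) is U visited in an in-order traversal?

In-order visits the left subtree, then the node, then the right subtree.
At V: go left to L.
  At L: no left child.
  Visit L.
  At L: go right to D.
    At D: no left child.
    Visit D.
    At D: go right to Z.
      At Z: go left to J.
        J is a leaf — visit J.
      Visit Z.
      At Z: no right child.
Visit V.
At V: go right to G.
  At G: go left to U.
    At U: go left to Q.
      Q is a leaf — visit Q.
    Visit U.
    At U: no right child.
  Visit G.
  At G: go right to R.
    R is a leaf — visit R.
Full in-order sequence: L, D, J, Z, V, Q, U, G, R.

7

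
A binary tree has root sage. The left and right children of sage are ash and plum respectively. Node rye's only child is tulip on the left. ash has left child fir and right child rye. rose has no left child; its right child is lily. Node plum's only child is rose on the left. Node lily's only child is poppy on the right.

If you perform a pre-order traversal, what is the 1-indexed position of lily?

8

Pre-order visits the node, then its left subtree, then its right subtree.
Visit sage.
At sage: go left to ash.
  Visit ash.
  At ash: go left to fir.
    fir is a leaf — visit fir.
  At ash: go right to rye.
    Visit rye.
    At rye: go left to tulip.
      tulip is a leaf — visit tulip.
    At rye: no right child.
At sage: go right to plum.
  Visit plum.
  At plum: go left to rose.
    Visit rose.
    At rose: no left child.
    At rose: go right to lily.
      Visit lily.
      At lily: no left child.
      At lily: go right to poppy.
        poppy is a leaf — visit poppy.
  At plum: no right child.
Full pre-order sequence: sage, ash, fir, rye, tulip, plum, rose, lily, poppy.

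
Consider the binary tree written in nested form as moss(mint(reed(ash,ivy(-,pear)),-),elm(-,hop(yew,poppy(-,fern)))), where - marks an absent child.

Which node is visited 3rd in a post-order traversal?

Post-order visits the left subtree, then the right subtree, then the node.
At moss: go left to mint.
  At mint: go left to reed.
    At reed: go left to ash.
      ash is a leaf — visit ash.
    At reed: go right to ivy.
      At ivy: no left child.
      At ivy: go right to pear.
        pear is a leaf — visit pear.
      Visit ivy.
    Visit reed.
  At mint: no right child.
  Visit mint.
At moss: go right to elm.
  At elm: no left child.
  At elm: go right to hop.
    At hop: go left to yew.
      yew is a leaf — visit yew.
    At hop: go right to poppy.
      At poppy: no left child.
      At poppy: go right to fern.
        fern is a leaf — visit fern.
      Visit poppy.
    Visit hop.
  Visit elm.
Visit moss.
Full post-order sequence: ash, pear, ivy, reed, mint, yew, fern, poppy, hop, elm, moss.

ivy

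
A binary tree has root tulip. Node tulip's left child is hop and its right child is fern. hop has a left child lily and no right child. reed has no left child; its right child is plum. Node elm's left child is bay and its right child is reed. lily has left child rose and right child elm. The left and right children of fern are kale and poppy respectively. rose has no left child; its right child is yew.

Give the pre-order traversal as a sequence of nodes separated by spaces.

Pre-order visits the node, then its left subtree, then its right subtree.
Visit tulip.
At tulip: go left to hop.
  Visit hop.
  At hop: go left to lily.
    Visit lily.
    At lily: go left to rose.
      Visit rose.
      At rose: no left child.
      At rose: go right to yew.
        yew is a leaf — visit yew.
    At lily: go right to elm.
      Visit elm.
      At elm: go left to bay.
        bay is a leaf — visit bay.
      At elm: go right to reed.
        Visit reed.
        At reed: no left child.
        At reed: go right to plum.
          plum is a leaf — visit plum.
  At hop: no right child.
At tulip: go right to fern.
  Visit fern.
  At fern: go left to kale.
    kale is a leaf — visit kale.
  At fern: go right to poppy.
    poppy is a leaf — visit poppy.

tulip hop lily rose yew elm bay reed plum fern kale poppy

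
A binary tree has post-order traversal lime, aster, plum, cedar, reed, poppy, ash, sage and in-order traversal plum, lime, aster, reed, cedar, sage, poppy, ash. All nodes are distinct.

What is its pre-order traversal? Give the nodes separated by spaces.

The last element of post-order is the root; it splits in-order into left and right subtrees.
Root sage: left subtree has 5 nodes {plum, lime, aster, reed, cedar}, right has 2 {poppy, ash}.
  Root reed: left subtree has 3 nodes {plum, lime, aster}, right has 1 {cedar}.
    Root plum: left subtree has 0 nodes { }, right has 2 {lime, aster}.
      Root aster: left subtree has 1 node {lime}, right has 0 { }.
  Root ash: left subtree has 1 node {poppy}, right has 0 { }.

sage reed plum aster lime cedar ash poppy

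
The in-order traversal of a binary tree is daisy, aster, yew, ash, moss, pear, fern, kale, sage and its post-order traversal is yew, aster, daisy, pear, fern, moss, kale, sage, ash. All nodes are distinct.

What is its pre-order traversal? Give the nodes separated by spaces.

The last element of post-order is the root; it splits in-order into left and right subtrees.
Root ash: left subtree has 3 nodes {daisy, aster, yew}, right has 5 {moss, pear, fern, kale, sage}.
  Root daisy: left subtree has 0 nodes { }, right has 2 {aster, yew}.
    Root aster: left subtree has 0 nodes { }, right has 1 {yew}.
  Root sage: left subtree has 4 nodes {moss, pear, fern, kale}, right has 0 { }.
    Root kale: left subtree has 3 nodes {moss, pear, fern}, right has 0 { }.
      Root moss: left subtree has 0 nodes { }, right has 2 {pear, fern}.
        Root fern: left subtree has 1 node {pear}, right has 0 { }.

ash daisy aster yew sage kale moss fern pear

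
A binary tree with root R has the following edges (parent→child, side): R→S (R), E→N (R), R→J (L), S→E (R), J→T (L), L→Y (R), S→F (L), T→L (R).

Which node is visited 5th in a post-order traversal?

F

Post-order visits the left subtree, then the right subtree, then the node.
At R: go left to J.
  At J: go left to T.
    At T: no left child.
    At T: go right to L.
      At L: no left child.
      At L: go right to Y.
        Y is a leaf — visit Y.
      Visit L.
    Visit T.
  At J: no right child.
  Visit J.
At R: go right to S.
  At S: go left to F.
    F is a leaf — visit F.
  At S: go right to E.
    At E: no left child.
    At E: go right to N.
      N is a leaf — visit N.
    Visit E.
  Visit S.
Visit R.
Full post-order sequence: Y, L, T, J, F, N, E, S, R.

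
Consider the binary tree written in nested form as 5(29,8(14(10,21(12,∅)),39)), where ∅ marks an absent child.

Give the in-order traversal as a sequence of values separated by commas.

In-order visits the left subtree, then the node, then the right subtree.
At 5: go left to 29.
  29 is a leaf — visit 29.
Visit 5.
At 5: go right to 8.
  At 8: go left to 14.
    At 14: go left to 10.
      10 is a leaf — visit 10.
    Visit 14.
    At 14: go right to 21.
      At 21: go left to 12.
        12 is a leaf — visit 12.
      Visit 21.
      At 21: no right child.
  Visit 8.
  At 8: go right to 39.
    39 is a leaf — visit 39.

29, 5, 10, 14, 12, 21, 8, 39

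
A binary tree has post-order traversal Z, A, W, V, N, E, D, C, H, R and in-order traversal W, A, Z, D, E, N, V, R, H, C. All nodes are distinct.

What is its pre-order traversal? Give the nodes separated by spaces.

R D W A Z E N V H C

The last element of post-order is the root; it splits in-order into left and right subtrees.
Root R: left subtree has 7 nodes {W, A, Z, D, E, N, V}, right has 2 {H, C}.
  Root D: left subtree has 3 nodes {W, A, Z}, right has 3 {E, N, V}.
    Root W: left subtree has 0 nodes { }, right has 2 {A, Z}.
      Root A: left subtree has 0 nodes { }, right has 1 {Z}.
    Root E: left subtree has 0 nodes { }, right has 2 {N, V}.
      Root N: left subtree has 0 nodes { }, right has 1 {V}.
  Root H: left subtree has 0 nodes { }, right has 1 {C}.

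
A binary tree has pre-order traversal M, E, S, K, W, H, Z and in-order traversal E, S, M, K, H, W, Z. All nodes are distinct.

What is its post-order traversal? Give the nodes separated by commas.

The first element of pre-order is the root; it splits in-order into left and right subtrees.
Root M: left subtree has 2 nodes {E, S}, right has 4 {K, H, W, Z}.
  Root E: left subtree has 0 nodes { }, right has 1 {S}.
  Root K: left subtree has 0 nodes { }, right has 3 {H, W, Z}.
    Root W: left subtree has 1 node {H}, right has 1 {Z}.

S, E, H, Z, W, K, M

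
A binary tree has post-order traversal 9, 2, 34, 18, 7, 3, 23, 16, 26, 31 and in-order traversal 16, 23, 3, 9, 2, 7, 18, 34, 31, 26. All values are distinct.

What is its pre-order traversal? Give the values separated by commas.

The last element of post-order is the root; it splits in-order into left and right subtrees.
Root 31: left subtree has 8 nodes {16, 23, 3, 9, 2, 7, 18, 34}, right has 1 {26}.
  Root 16: left subtree has 0 nodes { }, right has 7 {23, 3, 9, 2, 7, 18, 34}.
    Root 23: left subtree has 0 nodes { }, right has 6 {3, 9, 2, 7, 18, 34}.
      Root 3: left subtree has 0 nodes { }, right has 5 {9, 2, 7, 18, 34}.
        Root 7: left subtree has 2 nodes {9, 2}, right has 2 {18, 34}.
          Root 2: left subtree has 1 node {9}, right has 0 { }.
          Root 18: left subtree has 0 nodes { }, right has 1 {34}.

31, 16, 23, 3, 7, 2, 9, 18, 34, 26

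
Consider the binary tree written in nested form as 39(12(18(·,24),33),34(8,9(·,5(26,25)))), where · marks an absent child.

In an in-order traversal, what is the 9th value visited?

26

In-order visits the left subtree, then the node, then the right subtree.
At 39: go left to 12.
  At 12: go left to 18.
    At 18: no left child.
    Visit 18.
    At 18: go right to 24.
      24 is a leaf — visit 24.
  Visit 12.
  At 12: go right to 33.
    33 is a leaf — visit 33.
Visit 39.
At 39: go right to 34.
  At 34: go left to 8.
    8 is a leaf — visit 8.
  Visit 34.
  At 34: go right to 9.
    At 9: no left child.
    Visit 9.
    At 9: go right to 5.
      At 5: go left to 26.
        26 is a leaf — visit 26.
      Visit 5.
      At 5: go right to 25.
        25 is a leaf — visit 25.
Full in-order sequence: 18, 24, 12, 33, 39, 8, 34, 9, 26, 5, 25.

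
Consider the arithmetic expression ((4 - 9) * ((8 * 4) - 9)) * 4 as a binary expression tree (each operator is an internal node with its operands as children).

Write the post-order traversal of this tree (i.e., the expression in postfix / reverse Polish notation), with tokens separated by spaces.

4 9 - 8 4 * 9 - * 4 *

Post-order on an expression tree gives postfix notation: for each operator, emit left operand, right operand, then the operator.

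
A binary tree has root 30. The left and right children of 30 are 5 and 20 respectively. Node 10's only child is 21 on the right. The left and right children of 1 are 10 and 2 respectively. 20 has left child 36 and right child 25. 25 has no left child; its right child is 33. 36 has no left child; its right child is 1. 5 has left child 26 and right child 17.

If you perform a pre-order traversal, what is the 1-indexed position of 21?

9

Pre-order visits the node, then its left subtree, then its right subtree.
Visit 30.
At 30: go left to 5.
  Visit 5.
  At 5: go left to 26.
    26 is a leaf — visit 26.
  At 5: go right to 17.
    17 is a leaf — visit 17.
At 30: go right to 20.
  Visit 20.
  At 20: go left to 36.
    Visit 36.
    At 36: no left child.
    At 36: go right to 1.
      Visit 1.
      At 1: go left to 10.
        Visit 10.
        At 10: no left child.
        At 10: go right to 21.
          21 is a leaf — visit 21.
      At 1: go right to 2.
        2 is a leaf — visit 2.
  At 20: go right to 25.
    Visit 25.
    At 25: no left child.
    At 25: go right to 33.
      33 is a leaf — visit 33.
Full pre-order sequence: 30, 5, 26, 17, 20, 36, 1, 10, 21, 2, 25, 33.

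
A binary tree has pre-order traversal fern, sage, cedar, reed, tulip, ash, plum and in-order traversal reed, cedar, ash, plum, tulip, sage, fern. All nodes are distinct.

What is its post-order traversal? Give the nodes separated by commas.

reed, plum, ash, tulip, cedar, sage, fern

The first element of pre-order is the root; it splits in-order into left and right subtrees.
Root fern: left subtree has 6 nodes {reed, cedar, ash, plum, tulip, sage}, right has 0 { }.
  Root sage: left subtree has 5 nodes {reed, cedar, ash, plum, tulip}, right has 0 { }.
    Root cedar: left subtree has 1 node {reed}, right has 3 {ash, plum, tulip}.
      Root tulip: left subtree has 2 nodes {ash, plum}, right has 0 { }.
        Root ash: left subtree has 0 nodes { }, right has 1 {plum}.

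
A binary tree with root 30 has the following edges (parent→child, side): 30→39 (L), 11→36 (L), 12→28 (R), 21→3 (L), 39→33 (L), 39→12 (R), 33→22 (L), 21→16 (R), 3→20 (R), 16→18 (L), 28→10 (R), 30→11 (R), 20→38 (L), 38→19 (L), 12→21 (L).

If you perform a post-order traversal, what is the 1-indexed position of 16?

Post-order visits the left subtree, then the right subtree, then the node.
At 30: go left to 39.
  At 39: go left to 33.
    At 33: go left to 22.
      22 is a leaf — visit 22.
    At 33: no right child.
    Visit 33.
  At 39: go right to 12.
    At 12: go left to 21.
      At 21: go left to 3.
        At 3: no left child.
        At 3: go right to 20.
          At 20: go left to 38.
            At 38: go left to 19.
              19 is a leaf — visit 19.
            At 38: no right child.
            Visit 38.
          At 20: no right child.
          Visit 20.
        Visit 3.
      At 21: go right to 16.
        At 16: go left to 18.
          18 is a leaf — visit 18.
        At 16: no right child.
        Visit 16.
      Visit 21.
    At 12: go right to 28.
      At 28: no left child.
      At 28: go right to 10.
        10 is a leaf — visit 10.
      Visit 28.
    Visit 12.
  Visit 39.
At 30: go right to 11.
  At 11: go left to 36.
    36 is a leaf — visit 36.
  At 11: no right child.
  Visit 11.
Visit 30.
Full post-order sequence: 22, 33, 19, 38, 20, 3, 18, 16, 21, 10, 28, 12, 39, 36, 11, 30.

8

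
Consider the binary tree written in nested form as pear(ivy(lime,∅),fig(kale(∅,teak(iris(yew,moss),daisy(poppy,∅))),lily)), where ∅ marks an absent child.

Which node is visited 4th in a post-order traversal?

moss

Post-order visits the left subtree, then the right subtree, then the node.
At pear: go left to ivy.
  At ivy: go left to lime.
    lime is a leaf — visit lime.
  At ivy: no right child.
  Visit ivy.
At pear: go right to fig.
  At fig: go left to kale.
    At kale: no left child.
    At kale: go right to teak.
      At teak: go left to iris.
        At iris: go left to yew.
          yew is a leaf — visit yew.
        At iris: go right to moss.
          moss is a leaf — visit moss.
        Visit iris.
      At teak: go right to daisy.
        At daisy: go left to poppy.
          poppy is a leaf — visit poppy.
        At daisy: no right child.
        Visit daisy.
      Visit teak.
    Visit kale.
  At fig: go right to lily.
    lily is a leaf — visit lily.
  Visit fig.
Visit pear.
Full post-order sequence: lime, ivy, yew, moss, iris, poppy, daisy, teak, kale, lily, fig, pear.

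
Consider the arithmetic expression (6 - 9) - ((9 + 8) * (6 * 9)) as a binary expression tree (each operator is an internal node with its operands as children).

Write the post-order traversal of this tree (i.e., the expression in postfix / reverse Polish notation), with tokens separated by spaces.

Post-order on an expression tree gives postfix notation: for each operator, emit left operand, right operand, then the operator.

6 9 - 9 8 + 6 9 * * -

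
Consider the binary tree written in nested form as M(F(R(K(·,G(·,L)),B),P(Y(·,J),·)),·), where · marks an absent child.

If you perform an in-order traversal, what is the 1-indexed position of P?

9

In-order visits the left subtree, then the node, then the right subtree.
At M: go left to F.
  At F: go left to R.
    At R: go left to K.
      At K: no left child.
      Visit K.
      At K: go right to G.
        At G: no left child.
        Visit G.
        At G: go right to L.
          L is a leaf — visit L.
    Visit R.
    At R: go right to B.
      B is a leaf — visit B.
  Visit F.
  At F: go right to P.
    At P: go left to Y.
      At Y: no left child.
      Visit Y.
      At Y: go right to J.
        J is a leaf — visit J.
    Visit P.
    At P: no right child.
Visit M.
At M: no right child.
Full in-order sequence: K, G, L, R, B, F, Y, J, P, M.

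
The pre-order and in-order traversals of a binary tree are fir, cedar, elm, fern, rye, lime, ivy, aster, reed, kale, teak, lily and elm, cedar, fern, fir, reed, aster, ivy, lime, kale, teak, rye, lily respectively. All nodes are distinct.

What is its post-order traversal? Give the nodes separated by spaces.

The first element of pre-order is the root; it splits in-order into left and right subtrees.
Root fir: left subtree has 3 nodes {elm, cedar, fern}, right has 8 {reed, aster, ivy, lime, kale, teak, rye, lily}.
  Root cedar: left subtree has 1 node {elm}, right has 1 {fern}.
  Root rye: left subtree has 6 nodes {reed, aster, ivy, lime, kale, teak}, right has 1 {lily}.
    Root lime: left subtree has 3 nodes {reed, aster, ivy}, right has 2 {kale, teak}.
      Root ivy: left subtree has 2 nodes {reed, aster}, right has 0 { }.
        Root aster: left subtree has 1 node {reed}, right has 0 { }.
      Root kale: left subtree has 0 nodes { }, right has 1 {teak}.

elm fern cedar reed aster ivy teak kale lime lily rye fir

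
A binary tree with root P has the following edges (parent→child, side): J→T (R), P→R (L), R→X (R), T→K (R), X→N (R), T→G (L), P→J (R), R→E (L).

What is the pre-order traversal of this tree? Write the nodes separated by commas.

Pre-order visits the node, then its left subtree, then its right subtree.
Visit P.
At P: go left to R.
  Visit R.
  At R: go left to E.
    E is a leaf — visit E.
  At R: go right to X.
    Visit X.
    At X: no left child.
    At X: go right to N.
      N is a leaf — visit N.
At P: go right to J.
  Visit J.
  At J: no left child.
  At J: go right to T.
    Visit T.
    At T: go left to G.
      G is a leaf — visit G.
    At T: go right to K.
      K is a leaf — visit K.

P, R, E, X, N, J, T, G, K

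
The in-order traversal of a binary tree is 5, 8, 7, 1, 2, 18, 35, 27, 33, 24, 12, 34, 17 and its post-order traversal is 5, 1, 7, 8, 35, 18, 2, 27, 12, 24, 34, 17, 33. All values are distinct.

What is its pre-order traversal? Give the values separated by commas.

33, 27, 2, 8, 5, 7, 1, 18, 35, 17, 34, 24, 12

The last element of post-order is the root; it splits in-order into left and right subtrees.
Root 33: left subtree has 8 nodes {5, 8, 7, 1, 2, 18, 35, 27}, right has 4 {24, 12, 34, 17}.
  Root 27: left subtree has 7 nodes {5, 8, 7, 1, 2, 18, 35}, right has 0 { }.
    Root 2: left subtree has 4 nodes {5, 8, 7, 1}, right has 2 {18, 35}.
      Root 8: left subtree has 1 node {5}, right has 2 {7, 1}.
        Root 7: left subtree has 0 nodes { }, right has 1 {1}.
      Root 18: left subtree has 0 nodes { }, right has 1 {35}.
  Root 17: left subtree has 3 nodes {24, 12, 34}, right has 0 { }.
    Root 34: left subtree has 2 nodes {24, 12}, right has 0 { }.
      Root 24: left subtree has 0 nodes { }, right has 1 {12}.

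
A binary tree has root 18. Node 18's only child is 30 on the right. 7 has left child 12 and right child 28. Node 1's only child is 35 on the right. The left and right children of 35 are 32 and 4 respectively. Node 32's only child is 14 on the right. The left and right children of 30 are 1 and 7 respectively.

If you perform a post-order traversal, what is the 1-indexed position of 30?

9

Post-order visits the left subtree, then the right subtree, then the node.
At 18: no left child.
At 18: go right to 30.
  At 30: go left to 1.
    At 1: no left child.
    At 1: go right to 35.
      At 35: go left to 32.
        At 32: no left child.
        At 32: go right to 14.
          14 is a leaf — visit 14.
        Visit 32.
      At 35: go right to 4.
        4 is a leaf — visit 4.
      Visit 35.
    Visit 1.
  At 30: go right to 7.
    At 7: go left to 12.
      12 is a leaf — visit 12.
    At 7: go right to 28.
      28 is a leaf — visit 28.
    Visit 7.
  Visit 30.
Visit 18.
Full post-order sequence: 14, 32, 4, 35, 1, 12, 28, 7, 30, 18.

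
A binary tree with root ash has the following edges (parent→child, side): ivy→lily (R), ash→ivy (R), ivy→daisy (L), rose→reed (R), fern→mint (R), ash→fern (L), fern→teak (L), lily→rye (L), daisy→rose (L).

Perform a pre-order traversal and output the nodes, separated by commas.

Pre-order visits the node, then its left subtree, then its right subtree.
Visit ash.
At ash: go left to fern.
  Visit fern.
  At fern: go left to teak.
    teak is a leaf — visit teak.
  At fern: go right to mint.
    mint is a leaf — visit mint.
At ash: go right to ivy.
  Visit ivy.
  At ivy: go left to daisy.
    Visit daisy.
    At daisy: go left to rose.
      Visit rose.
      At rose: no left child.
      At rose: go right to reed.
        reed is a leaf — visit reed.
    At daisy: no right child.
  At ivy: go right to lily.
    Visit lily.
    At lily: go left to rye.
      rye is a leaf — visit rye.
    At lily: no right child.

ash, fern, teak, mint, ivy, daisy, rose, reed, lily, rye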